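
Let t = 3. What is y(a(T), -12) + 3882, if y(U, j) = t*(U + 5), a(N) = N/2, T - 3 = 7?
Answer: 3912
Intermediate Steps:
T = 10 (T = 3 + 7 = 10)
a(N) = N/2 (a(N) = N*(½) = N/2)
y(U, j) = 15 + 3*U (y(U, j) = 3*(U + 5) = 3*(5 + U) = 15 + 3*U)
y(a(T), -12) + 3882 = (15 + 3*((½)*10)) + 3882 = (15 + 3*5) + 3882 = (15 + 15) + 3882 = 30 + 3882 = 3912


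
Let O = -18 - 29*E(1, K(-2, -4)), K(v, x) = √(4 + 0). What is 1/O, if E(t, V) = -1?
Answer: 1/11 ≈ 0.090909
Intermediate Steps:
K(v, x) = 2 (K(v, x) = √4 = 2)
O = 11 (O = -18 - 29*(-1) = -18 + 29 = 11)
1/O = 1/11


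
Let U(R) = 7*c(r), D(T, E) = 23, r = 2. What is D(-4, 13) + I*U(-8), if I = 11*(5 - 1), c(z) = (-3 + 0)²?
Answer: 2795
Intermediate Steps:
c(z) = 9 (c(z) = (-3)² = 9)
I = 44 (I = 11*4 = 44)
U(R) = 63 (U(R) = 7*9 = 63)
D(-4, 13) + I*U(-8) = 23 + 44*63 = 23 + 2772 = 2795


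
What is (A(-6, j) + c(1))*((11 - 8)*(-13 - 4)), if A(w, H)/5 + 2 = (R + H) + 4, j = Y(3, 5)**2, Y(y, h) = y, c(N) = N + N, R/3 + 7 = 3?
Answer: 153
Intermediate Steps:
R = -12 (R = -21 + 3*3 = -21 + 9 = -12)
c(N) = 2*N
j = 9 (j = 3**2 = 9)
A(w, H) = -50 + 5*H (A(w, H) = -10 + 5*((-12 + H) + 4) = -10 + 5*(-8 + H) = -10 + (-40 + 5*H) = -50 + 5*H)
(A(-6, j) + c(1))*((11 - 8)*(-13 - 4)) = ((-50 + 5*9) + 2*1)*((11 - 8)*(-13 - 4)) = ((-50 + 45) + 2)*(3*(-17)) = (-5 + 2)*(-51) = -3*(-51) = 153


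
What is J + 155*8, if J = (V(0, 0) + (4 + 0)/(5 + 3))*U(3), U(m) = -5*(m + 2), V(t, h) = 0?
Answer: 2455/2 ≈ 1227.5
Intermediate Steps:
U(m) = -10 - 5*m (U(m) = -5*(2 + m) = -10 - 5*m)
J = -25/2 (J = (0 + (4 + 0)/(5 + 3))*(-10 - 5*3) = (0 + 4/8)*(-10 - 15) = (0 + 4*(⅛))*(-25) = (0 + ½)*(-25) = (½)*(-25) = -25/2 ≈ -12.500)
J + 155*8 = -25/2 + 155*8 = -25/2 + 1240 = 2455/2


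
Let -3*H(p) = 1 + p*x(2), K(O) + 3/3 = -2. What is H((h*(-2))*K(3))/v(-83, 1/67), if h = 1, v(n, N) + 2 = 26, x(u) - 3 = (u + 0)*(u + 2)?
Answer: -67/72 ≈ -0.93056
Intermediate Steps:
K(O) = -3 (K(O) = -1 - 2 = -3)
x(u) = 3 + u*(2 + u) (x(u) = 3 + (u + 0)*(u + 2) = 3 + u*(2 + u))
v(n, N) = 24 (v(n, N) = -2 + 26 = 24)
H(p) = -⅓ - 11*p/3 (H(p) = -(1 + p*(3 + 2² + 2*2))/3 = -(1 + p*(3 + 4 + 4))/3 = -(1 + p*11)/3 = -(1 + 11*p)/3 = -⅓ - 11*p/3)
H((h*(-2))*K(3))/v(-83, 1/67) = (-⅓ - 11*1*(-2)*(-3)/3)/24 = (-⅓ - (-22)*(-3)/3)*(1/24) = (-⅓ - 11/3*6)*(1/24) = (-⅓ - 22)*(1/24) = -67/3*1/24 = -67/72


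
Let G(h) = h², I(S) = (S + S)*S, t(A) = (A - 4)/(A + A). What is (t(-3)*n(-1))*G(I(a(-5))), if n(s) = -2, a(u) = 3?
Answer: -756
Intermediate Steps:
t(A) = (-4 + A)/(2*A) (t(A) = (-4 + A)/((2*A)) = (-4 + A)*(1/(2*A)) = (-4 + A)/(2*A))
I(S) = 2*S² (I(S) = (2*S)*S = 2*S²)
(t(-3)*n(-1))*G(I(a(-5))) = (((½)*(-4 - 3)/(-3))*(-2))*(2*3²)² = (((½)*(-⅓)*(-7))*(-2))*(2*9)² = ((7/6)*(-2))*18² = -7/3*324 = -756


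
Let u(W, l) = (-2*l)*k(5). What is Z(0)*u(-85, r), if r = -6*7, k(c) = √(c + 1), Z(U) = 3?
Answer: 252*√6 ≈ 617.27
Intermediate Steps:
k(c) = √(1 + c)
r = -42
u(W, l) = -2*l*√6 (u(W, l) = (-2*l)*√(1 + 5) = (-2*l)*√6 = -2*l*√6)
Z(0)*u(-85, r) = 3*(-2*(-42)*√6) = 3*(84*√6) = 252*√6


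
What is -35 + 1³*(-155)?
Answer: -190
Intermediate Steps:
-35 + 1³*(-155) = -35 + 1*(-155) = -35 - 155 = -190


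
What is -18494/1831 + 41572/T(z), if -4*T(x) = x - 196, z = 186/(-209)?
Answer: 31436948726/37672825 ≈ 834.47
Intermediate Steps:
z = -186/209 (z = 186*(-1/209) = -186/209 ≈ -0.88995)
T(x) = 49 - x/4 (T(x) = -(x - 196)/4 = -(-196 + x)/4 = 49 - x/4)
-18494/1831 + 41572/T(z) = -18494/1831 + 41572/(49 - ¼*(-186/209)) = -18494*1/1831 + 41572/(49 + 93/418) = -18494/1831 + 41572/(20575/418) = -18494/1831 + 41572*(418/20575) = -18494/1831 + 17377096/20575 = 31436948726/37672825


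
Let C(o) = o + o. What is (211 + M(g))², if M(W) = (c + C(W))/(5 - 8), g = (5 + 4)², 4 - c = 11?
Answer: 228484/9 ≈ 25387.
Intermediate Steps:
C(o) = 2*o
c = -7 (c = 4 - 1*11 = 4 - 11 = -7)
g = 81 (g = 9² = 81)
M(W) = 7/3 - 2*W/3 (M(W) = (-7 + 2*W)/(5 - 8) = (-7 + 2*W)/(-3) = (-7 + 2*W)*(-⅓) = 7/3 - 2*W/3)
(211 + M(g))² = (211 + (7/3 - ⅔*81))² = (211 + (7/3 - 54))² = (211 - 155/3)² = (478/3)² = 228484/9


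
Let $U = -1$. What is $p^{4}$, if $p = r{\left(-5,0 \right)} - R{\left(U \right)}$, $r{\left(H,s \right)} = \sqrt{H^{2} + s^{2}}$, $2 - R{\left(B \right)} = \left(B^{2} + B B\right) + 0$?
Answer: $625$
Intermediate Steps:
$R{\left(B \right)} = 2 - 2 B^{2}$ ($R{\left(B \right)} = 2 - \left(\left(B^{2} + B B\right) + 0\right) = 2 - \left(\left(B^{2} + B^{2}\right) + 0\right) = 2 - \left(2 B^{2} + 0\right) = 2 - 2 B^{2}$)
$p = 5$ ($p = \sqrt{\left(-5\right)^{2} + 0^{2}} - \left(2 - 2 \left(-1\right)^{2}\right) = \sqrt{25 + 0} - \left(2 - 2\right) = \sqrt{25} - \left(2 - 2\right) = 5 - 0 = 5 + 0 = 5$)
$p^{4} = 5^{4} = 625$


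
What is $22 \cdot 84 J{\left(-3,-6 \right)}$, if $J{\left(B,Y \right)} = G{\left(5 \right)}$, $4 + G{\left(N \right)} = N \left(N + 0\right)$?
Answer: $38808$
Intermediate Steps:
$G{\left(N \right)} = -4 + N^{2}$ ($G{\left(N \right)} = -4 + N \left(N + 0\right) = -4 + N N = -4 + N^{2}$)
$J{\left(B,Y \right)} = 21$ ($J{\left(B,Y \right)} = -4 + 5^{2} = -4 + 25 = 21$)
$22 \cdot 84 J{\left(-3,-6 \right)} = 22 \cdot 84 \cdot 21 = 1848 \cdot 21 = 38808$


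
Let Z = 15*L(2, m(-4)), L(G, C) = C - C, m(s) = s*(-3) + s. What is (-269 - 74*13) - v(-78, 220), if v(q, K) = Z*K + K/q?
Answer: -47899/39 ≈ -1228.2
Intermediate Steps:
m(s) = -2*s (m(s) = -3*s + s = -2*s)
L(G, C) = 0
Z = 0 (Z = 15*0 = 0)
v(q, K) = K/q (v(q, K) = 0*K + K/q = 0 + K/q = K/q)
(-269 - 74*13) - v(-78, 220) = (-269 - 74*13) - 220/(-78) = (-269 - 962) - 220*(-1)/78 = -1231 - 1*(-110/39) = -1231 + 110/39 = -47899/39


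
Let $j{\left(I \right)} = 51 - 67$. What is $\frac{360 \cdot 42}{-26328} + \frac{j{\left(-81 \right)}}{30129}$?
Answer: $- \frac{18998822}{33051513} \approx -0.57482$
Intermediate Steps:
$j{\left(I \right)} = -16$ ($j{\left(I \right)} = 51 - 67 = -16$)
$\frac{360 \cdot 42}{-26328} + \frac{j{\left(-81 \right)}}{30129} = \frac{360 \cdot 42}{-26328} - \frac{16}{30129} = 15120 \left(- \frac{1}{26328}\right) - \frac{16}{30129} = - \frac{630}{1097} - \frac{16}{30129} = - \frac{18998822}{33051513}$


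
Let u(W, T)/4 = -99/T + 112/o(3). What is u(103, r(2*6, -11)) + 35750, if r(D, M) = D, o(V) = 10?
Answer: 178809/5 ≈ 35762.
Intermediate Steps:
u(W, T) = 224/5 - 396/T (u(W, T) = 4*(-99/T + 112/10) = 4*(-99/T + 112*(⅒)) = 4*(-99/T + 56/5) = 4*(56/5 - 99/T) = 224/5 - 396/T)
u(103, r(2*6, -11)) + 35750 = (224/5 - 396/(2*6)) + 35750 = (224/5 - 396/12) + 35750 = (224/5 - 396*1/12) + 35750 = (224/5 - 33) + 35750 = 59/5 + 35750 = 178809/5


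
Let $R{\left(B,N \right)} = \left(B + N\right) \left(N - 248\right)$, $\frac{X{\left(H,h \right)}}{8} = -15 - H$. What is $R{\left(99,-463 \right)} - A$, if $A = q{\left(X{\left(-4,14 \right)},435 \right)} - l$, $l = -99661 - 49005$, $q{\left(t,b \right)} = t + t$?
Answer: $110314$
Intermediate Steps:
$X{\left(H,h \right)} = -120 - 8 H$ ($X{\left(H,h \right)} = 8 \left(-15 - H\right) = -120 - 8 H$)
$q{\left(t,b \right)} = 2 t$
$l = -148666$ ($l = -99661 - 49005 = -148666$)
$A = 148490$ ($A = 2 \left(-120 - -32\right) - -148666 = 2 \left(-120 + 32\right) + 148666 = 2 \left(-88\right) + 148666 = -176 + 148666 = 148490$)
$R{\left(B,N \right)} = \left(-248 + N\right) \left(B + N\right)$ ($R{\left(B,N \right)} = \left(B + N\right) \left(-248 + N\right) = \left(-248 + N\right) \left(B + N\right)$)
$R{\left(99,-463 \right)} - A = \left(\left(-463\right)^{2} - 24552 - -114824 + 99 \left(-463\right)\right) - 148490 = \left(214369 - 24552 + 114824 - 45837\right) - 148490 = 258804 - 148490 = 110314$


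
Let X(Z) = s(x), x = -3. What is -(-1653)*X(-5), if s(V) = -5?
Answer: -8265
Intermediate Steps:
X(Z) = -5
-(-1653)*X(-5) = -(-1653)*(-5) = -1653*5 = -8265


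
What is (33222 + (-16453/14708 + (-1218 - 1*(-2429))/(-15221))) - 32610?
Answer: 136740483915/223870468 ≈ 610.80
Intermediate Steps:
(33222 + (-16453/14708 + (-1218 - 1*(-2429))/(-15221))) - 32610 = (33222 + (-16453*1/14708 + (-1218 + 2429)*(-1/15221))) - 32610 = (33222 + (-16453/14708 + 1211*(-1/15221))) - 32610 = (33222 + (-16453/14708 - 1211/15221)) - 32610 = (33222 - 268242501/223870468) - 32610 = 7437156445395/223870468 - 32610 = 136740483915/223870468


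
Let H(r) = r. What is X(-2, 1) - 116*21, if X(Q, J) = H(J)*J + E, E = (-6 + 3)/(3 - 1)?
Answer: -4873/2 ≈ -2436.5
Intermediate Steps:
E = -3/2 ≈ -1.5000
X(Q, J) = -3/2 + J² (X(Q, J) = J*J - 3/2 = J² - 3/2 = -3/2 + J²)
X(-2, 1) - 116*21 = (-3/2 + 1²) - 116*21 = (-3/2 + 1) - 2436 = -½ - 2436 = -4873/2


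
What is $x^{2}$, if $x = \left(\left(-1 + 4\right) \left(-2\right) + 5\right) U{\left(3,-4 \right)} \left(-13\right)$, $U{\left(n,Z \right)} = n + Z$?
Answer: $169$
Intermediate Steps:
$U{\left(n,Z \right)} = Z + n$
$x = -13$ ($x = \left(\left(-1 + 4\right) \left(-2\right) + 5\right) \left(-4 + 3\right) \left(-13\right) = \left(3 \left(-2\right) + 5\right) \left(-1\right) \left(-13\right) = \left(-6 + 5\right) \left(-1\right) \left(-13\right) = \left(-1\right) \left(-1\right) \left(-13\right) = 1 \left(-13\right) = -13$)
$x^{2} = \left(-13\right)^{2} = 169$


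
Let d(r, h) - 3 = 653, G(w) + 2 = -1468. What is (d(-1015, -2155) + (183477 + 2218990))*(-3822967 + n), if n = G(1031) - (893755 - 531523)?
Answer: -10061080567287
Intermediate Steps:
G(w) = -1470 (G(w) = -2 - 1468 = -1470)
d(r, h) = 656 (d(r, h) = 3 + 653 = 656)
n = -363702 (n = -1470 - (893755 - 531523) = -1470 - 1*362232 = -1470 - 362232 = -363702)
(d(-1015, -2155) + (183477 + 2218990))*(-3822967 + n) = (656 + (183477 + 2218990))*(-3822967 - 363702) = (656 + 2402467)*(-4186669) = 2403123*(-4186669) = -10061080567287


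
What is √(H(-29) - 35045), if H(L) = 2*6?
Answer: I*√35033 ≈ 187.17*I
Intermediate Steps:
H(L) = 12
√(H(-29) - 35045) = √(12 - 35045) = √(-35033) = I*√35033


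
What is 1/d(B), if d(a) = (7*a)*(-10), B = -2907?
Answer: 1/203490 ≈ 4.9142e-6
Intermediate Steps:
d(a) = -70*a
1/d(B) = 1/(-70*(-2907)) = 1/203490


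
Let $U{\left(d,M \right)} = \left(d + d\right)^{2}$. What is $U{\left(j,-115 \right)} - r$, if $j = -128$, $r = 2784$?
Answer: $62752$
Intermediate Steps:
$U{\left(d,M \right)} = 4 d^{2}$ ($U{\left(d,M \right)} = \left(2 d\right)^{2} = 4 d^{2}$)
$U{\left(j,-115 \right)} - r = 4 \left(-128\right)^{2} - 2784 = 4 \cdot 16384 - 2784 = 65536 - 2784 = 62752$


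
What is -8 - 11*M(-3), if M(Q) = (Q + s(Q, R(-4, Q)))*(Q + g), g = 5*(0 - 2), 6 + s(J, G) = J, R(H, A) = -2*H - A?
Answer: -1724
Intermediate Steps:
R(H, A) = -A - 2*H
s(J, G) = -6 + J
g = -10 (g = 5*(-2) = -10)
M(Q) = (-10 + Q)*(-6 + 2*Q) (M(Q) = (Q + (-6 + Q))*(Q - 10) = (-6 + 2*Q)*(-10 + Q) = (-10 + Q)*(-6 + 2*Q))
-8 - 11*M(-3) = -8 - 11*(60 - 26*(-3) + 2*(-3)**2) = -8 - 11*(60 + 78 + 2*9) = -8 - 11*(60 + 78 + 18) = -8 - 11*156 = -8 - 1716 = -1724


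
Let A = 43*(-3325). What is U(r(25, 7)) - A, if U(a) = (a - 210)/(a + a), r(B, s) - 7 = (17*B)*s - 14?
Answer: 60621597/424 ≈ 1.4298e+5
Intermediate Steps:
r(B, s) = -7 + 17*B*s (r(B, s) = 7 + ((17*B)*s - 14) = 7 + (17*B*s - 14) = 7 + (-14 + 17*B*s) = -7 + 17*B*s)
U(a) = (-210 + a)/(2*a) (U(a) = (-210 + a)/((2*a)) = (-210 + a)*(1/(2*a)) = (-210 + a)/(2*a))
A = -142975
U(r(25, 7)) - A = (-210 + (-7 + 17*25*7))/(2*(-7 + 17*25*7)) - 1*(-142975) = (-210 + (-7 + 2975))/(2*(-7 + 2975)) + 142975 = (1/2)*(-210 + 2968)/2968 + 142975 = (1/2)*(1/2968)*2758 + 142975 = 197/424 + 142975 = 60621597/424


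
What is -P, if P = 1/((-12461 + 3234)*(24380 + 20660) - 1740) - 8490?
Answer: 3528323611801/415585820 ≈ 8490.0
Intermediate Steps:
P = -3528323611801/415585820 (P = 1/(-9227*45040 - 1740) - 8490 = 1/(-415584080 - 1740) - 8490 = 1/(-415585820) - 8490 = -1/415585820 - 8490 = -3528323611801/415585820 ≈ -8490.0)
-P = -1*(-3528323611801/415585820) = 3528323611801/415585820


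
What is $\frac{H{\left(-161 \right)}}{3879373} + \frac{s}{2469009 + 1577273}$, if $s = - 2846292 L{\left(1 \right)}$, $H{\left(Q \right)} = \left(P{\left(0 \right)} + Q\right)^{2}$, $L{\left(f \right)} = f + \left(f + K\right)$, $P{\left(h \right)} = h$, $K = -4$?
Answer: $\frac{11094270172777}{7848518570593} \approx 1.4135$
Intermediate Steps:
$L{\left(f \right)} = -4 + 2 f$ ($L{\left(f \right)} = f + \left(f - 4\right) = f + \left(-4 + f\right) = -4 + 2 f$)
$H{\left(Q \right)} = Q^{2}$ ($H{\left(Q \right)} = \left(0 + Q\right)^{2} = Q^{2}$)
$s = 5692584$ ($s = - 2846292 \left(-4 + 2 \cdot 1\right) = - 2846292 \left(-4 + 2\right) = \left(-2846292\right) \left(-2\right) = 5692584$)
$\frac{H{\left(-161 \right)}}{3879373} + \frac{s}{2469009 + 1577273} = \frac{\left(-161\right)^{2}}{3879373} + \frac{5692584}{2469009 + 1577273} = 25921 \cdot \frac{1}{3879373} + \frac{5692584}{4046282} = \frac{25921}{3879373} + 5692584 \cdot \frac{1}{4046282} = \frac{25921}{3879373} + \frac{2846292}{2023141} = \frac{11094270172777}{7848518570593}$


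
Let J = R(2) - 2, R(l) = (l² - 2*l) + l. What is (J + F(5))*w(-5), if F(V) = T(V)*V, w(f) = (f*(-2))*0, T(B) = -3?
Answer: 0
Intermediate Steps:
R(l) = l² - l
J = 0 (J = 2*(-1 + 2) - 2 = 2*1 - 2 = 2 - 2 = 0)
w(f) = 0 (w(f) = -2*f*0 = 0)
F(V) = -3*V
(J + F(5))*w(-5) = (0 - 3*5)*0 = (0 - 15)*0 = -15*0 = 0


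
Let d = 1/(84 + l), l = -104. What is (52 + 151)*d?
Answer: -203/20 ≈ -10.150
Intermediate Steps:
d = -1/20 (d = 1/(84 - 104) = 1/(-20) = -1/20 ≈ -0.050000)
(52 + 151)*d = (52 + 151)*(-1/20) = 203*(-1/20) = -203/20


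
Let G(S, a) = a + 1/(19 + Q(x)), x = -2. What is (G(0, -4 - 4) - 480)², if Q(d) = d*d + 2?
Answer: 148815601/625 ≈ 2.3811e+5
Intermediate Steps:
Q(d) = 2 + d² (Q(d) = d² + 2 = 2 + d²)
G(S, a) = 1/25 + a (G(S, a) = a + 1/(19 + (2 + (-2)²)) = a + 1/(19 + (2 + 4)) = a + 1/(19 + 6) = a + 1/25 = 1/25 + a)
(G(0, -4 - 4) - 480)² = ((1/25 + (-4 - 4)) - 480)² = ((1/25 - 8) - 480)² = (-199/25 - 480)² = (-12199/25)² = 148815601/625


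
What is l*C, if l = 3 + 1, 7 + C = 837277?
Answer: 3349080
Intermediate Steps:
C = 837270 (C = -7 + 837277 = 837270)
l = 4
l*C = 4*837270 = 3349080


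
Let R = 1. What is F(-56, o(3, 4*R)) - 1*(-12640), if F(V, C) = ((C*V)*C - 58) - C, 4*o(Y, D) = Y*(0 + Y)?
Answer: 49185/4 ≈ 12296.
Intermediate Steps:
o(Y, D) = Y**2/4 (o(Y, D) = (Y*(0 + Y))/4 = (Y*Y)/4 = Y**2/4)
F(V, C) = -58 - C + V*C**2 (F(V, C) = (V*C**2 - 58) - C = (-58 + V*C**2) - C = -58 - C + V*C**2)
F(-56, o(3, 4*R)) - 1*(-12640) = (-58 - 3**2/4 - 56*((1/4)*3**2)**2) - 1*(-12640) = (-58 - 9/4 - 56*((1/4)*9)**2) + 12640 = (-58 - 1*9/4 - 56*(9/4)**2) + 12640 = (-58 - 9/4 - 56*81/16) + 12640 = (-58 - 9/4 - 567/2) + 12640 = -1375/4 + 12640 = 49185/4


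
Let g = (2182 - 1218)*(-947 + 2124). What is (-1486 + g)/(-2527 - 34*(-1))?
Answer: -377714/831 ≈ -454.53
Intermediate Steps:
g = 1134628 (g = 964*1177 = 1134628)
(-1486 + g)/(-2527 - 34*(-1)) = (-1486 + 1134628)/(-2527 - 34*(-1)) = 1133142/(-2527 + 34) = 1133142/(-2493) = 1133142*(-1/2493) = -377714/831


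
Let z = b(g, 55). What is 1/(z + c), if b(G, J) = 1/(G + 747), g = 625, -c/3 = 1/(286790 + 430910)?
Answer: 61542775/44599 ≈ 1379.9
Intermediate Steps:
c = -3/717700 (c = -3/(286790 + 430910) = -3/717700 ≈ -4.1800e-6)
b(G, J) = 1/(747 + G)
z = 1/1372 (z = 1/(747 + 625) = 1/1372 ≈ 0.00072886)
1/(z + c) = 1/(1/1372 - 3/717700) = 1/(44599/61542775) = 61542775/44599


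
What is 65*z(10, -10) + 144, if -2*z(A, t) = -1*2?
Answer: 209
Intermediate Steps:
z(A, t) = 1 (z(A, t) = -(-1)*2/2 = -½*(-2) = 1)
65*z(10, -10) + 144 = 65*1 + 144 = 65 + 144 = 209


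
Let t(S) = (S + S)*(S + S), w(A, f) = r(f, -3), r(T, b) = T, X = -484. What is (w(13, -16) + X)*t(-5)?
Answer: -50000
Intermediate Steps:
w(A, f) = f
t(S) = 4*S² (t(S) = (2*S)*(2*S) = 4*S²)
(w(13, -16) + X)*t(-5) = (-16 - 484)*(4*(-5)²) = -2000*25 = -500*100 = -50000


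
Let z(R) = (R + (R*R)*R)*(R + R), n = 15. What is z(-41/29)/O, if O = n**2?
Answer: 8478964/159138225 ≈ 0.053280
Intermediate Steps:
z(R) = 2*R*(R + R**3) (z(R) = (R + R**2*R)*(2*R) = (R + R**3)*(2*R) = 2*R*(R + R**3))
O = 225 (O = 15**2 = 225)
z(-41/29)/O = (2*(-41/29)**2*(1 + (-41/29)**2))/225 = (2*(-41*1/29)**2*(1 + (-41*1/29)**2))*(1/225) = (2*(-41/29)**2*(1 + (-41/29)**2))*(1/225) = (2*(1681/841)*(1 + 1681/841))*(1/225) = (2*(1681/841)*(2522/841))*(1/225) = (8478964/707281)*(1/225) = 8478964/159138225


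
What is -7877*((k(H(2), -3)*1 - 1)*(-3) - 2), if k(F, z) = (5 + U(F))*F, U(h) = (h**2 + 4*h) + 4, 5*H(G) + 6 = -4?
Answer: -244187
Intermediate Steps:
H(G) = -2 (H(G) = -6/5 + (1/5)*(-4) = -6/5 - 4/5 = -2)
U(h) = 4 + h**2 + 4*h
k(F, z) = F*(9 + F**2 + 4*F) (k(F, z) = (5 + (4 + F**2 + 4*F))*F = (9 + F**2 + 4*F)*F = F*(9 + F**2 + 4*F))
-7877*((k(H(2), -3)*1 - 1)*(-3) - 2) = -7877*((-2*(9 + (-2)**2 + 4*(-2))*1 - 1)*(-3) - 2) = -7877*((-2*(9 + 4 - 8)*1 - 1)*(-3) - 2) = -7877*((-2*5*1 - 1)*(-3) - 2) = -7877*((-10*1 - 1)*(-3) - 2) = -7877*((-10 - 1)*(-3) - 2) = -7877*(-11*(-3) - 2) = -7877*(33 - 2) = -7877*31 = -244187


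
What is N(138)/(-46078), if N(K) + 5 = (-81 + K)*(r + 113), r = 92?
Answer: -5840/23039 ≈ -0.25348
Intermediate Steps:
N(K) = -16610 + 205*K (N(K) = -5 + (-81 + K)*(92 + 113) = -5 + (-81 + K)*205 = -5 + (-16605 + 205*K) = -16610 + 205*K)
N(138)/(-46078) = (-16610 + 205*138)/(-46078) = (-16610 + 28290)*(-1/46078) = 11680*(-1/46078) = -5840/23039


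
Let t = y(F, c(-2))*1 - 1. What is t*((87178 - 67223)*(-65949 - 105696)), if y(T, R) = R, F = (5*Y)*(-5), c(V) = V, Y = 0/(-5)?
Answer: 10275527925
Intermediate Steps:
Y = 0 (Y = 0*(-⅕) = 0)
F = 0 (F = (5*0)*(-5) = 0*(-5) = 0)
t = -3 (t = -2*1 - 1 = -2 - 1 = -3)
t*((87178 - 67223)*(-65949 - 105696)) = -3*(87178 - 67223)*(-65949 - 105696) = -59865*(-171645) = -3*(-3425175975) = 10275527925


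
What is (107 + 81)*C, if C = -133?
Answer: -25004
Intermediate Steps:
(107 + 81)*C = (107 + 81)*(-133) = 188*(-133) = -25004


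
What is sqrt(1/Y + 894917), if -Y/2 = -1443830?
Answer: sqrt(1865584311125503215)/1443830 ≈ 946.00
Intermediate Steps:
Y = 2887660 (Y = -2*(-1443830) = 2887660)
sqrt(1/Y + 894917) = sqrt(1/2887660 + 894917) = sqrt(2584216024221/2887660) = sqrt(1865584311125503215)/1443830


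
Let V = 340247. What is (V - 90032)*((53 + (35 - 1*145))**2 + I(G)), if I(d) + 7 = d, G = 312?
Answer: 889264110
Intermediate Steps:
I(d) = -7 + d
(V - 90032)*((53 + (35 - 1*145))**2 + I(G)) = (340247 - 90032)*((53 + (35 - 1*145))**2 + (-7 + 312)) = 250215*((53 + (35 - 145))**2 + 305) = 250215*((53 - 110)**2 + 305) = 250215*((-57)**2 + 305) = 250215*(3249 + 305) = 250215*3554 = 889264110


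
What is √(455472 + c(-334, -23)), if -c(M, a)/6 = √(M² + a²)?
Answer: √(455472 - 6*√112085) ≈ 673.40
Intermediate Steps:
c(M, a) = -6*√(M² + a²)
√(455472 + c(-334, -23)) = √(455472 - 6*√((-334)² + (-23)²)) = √(455472 - 6*√(111556 + 529)) = √(455472 - 6*√112085)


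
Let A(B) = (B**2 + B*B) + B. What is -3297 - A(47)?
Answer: -7762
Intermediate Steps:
A(B) = B + 2*B**2 (A(B) = (B**2 + B**2) + B = 2*B**2 + B = B + 2*B**2)
-3297 - A(47) = -3297 - 47*(1 + 2*47) = -3297 - 47*(1 + 94) = -3297 - 47*95 = -3297 - 1*4465 = -3297 - 4465 = -7762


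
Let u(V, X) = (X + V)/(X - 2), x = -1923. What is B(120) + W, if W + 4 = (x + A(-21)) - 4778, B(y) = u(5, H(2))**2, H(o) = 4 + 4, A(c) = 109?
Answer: -237287/36 ≈ -6591.3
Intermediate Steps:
H(o) = 8
u(V, X) = (V + X)/(-2 + X)
B(y) = 169/36 (B(y) = ((5 + 8)/(-2 + 8))**2 = (13/6)**2 = 169/36)
W = -6596 (W = -4 + ((-1923 + 109) - 4778) = -4 + (-1814 - 4778) = -4 - 6592 = -6596)
B(120) + W = 169/36 - 6596 = -237287/36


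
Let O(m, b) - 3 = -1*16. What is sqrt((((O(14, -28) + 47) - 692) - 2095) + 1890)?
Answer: I*sqrt(863) ≈ 29.377*I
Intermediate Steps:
O(m, b) = -13 (O(m, b) = 3 - 1*16 = 3 - 16 = -13)
sqrt((((O(14, -28) + 47) - 692) - 2095) + 1890) = sqrt((((-13 + 47) - 692) - 2095) + 1890) = sqrt(((34 - 692) - 2095) + 1890) = sqrt((-658 - 2095) + 1890) = sqrt(-2753 + 1890) = sqrt(-863) = I*sqrt(863)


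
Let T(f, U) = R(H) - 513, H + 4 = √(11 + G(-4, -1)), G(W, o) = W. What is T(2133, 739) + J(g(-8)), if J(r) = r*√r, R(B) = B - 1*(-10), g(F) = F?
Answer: -507 + √7 - 16*I*√2 ≈ -504.35 - 22.627*I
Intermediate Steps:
H = -4 + √7 (H = -4 + √(11 - 4) = -4 + √7 ≈ -1.3542)
R(B) = 10 + B (R(B) = B + 10 = 10 + B)
J(r) = r^(3/2)
T(f, U) = -507 + √7 (T(f, U) = (10 + (-4 + √7)) - 513 = (6 + √7) - 513 = -507 + √7)
T(2133, 739) + J(g(-8)) = (-507 + √7) + (-8)^(3/2) = (-507 + √7) - 16*I*√2 = -507 + √7 - 16*I*√2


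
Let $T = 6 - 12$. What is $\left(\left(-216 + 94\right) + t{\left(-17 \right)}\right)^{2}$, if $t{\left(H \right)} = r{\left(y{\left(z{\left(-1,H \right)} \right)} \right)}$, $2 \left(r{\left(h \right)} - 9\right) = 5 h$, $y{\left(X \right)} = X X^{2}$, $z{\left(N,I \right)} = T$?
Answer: $426409$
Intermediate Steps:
$T = -6$ ($T = 6 - 12 = -6$)
$z{\left(N,I \right)} = -6$
$y{\left(X \right)} = X^{3}$
$r{\left(h \right)} = 9 + \frac{5 h}{2}$
$t{\left(H \right)} = -531$ ($t{\left(H \right)} = 9 + \frac{5 \left(-6\right)^{3}}{2} = 9 + \frac{5}{2} \left(-216\right) = 9 - 540 = -531$)
$\left(\left(-216 + 94\right) + t{\left(-17 \right)}\right)^{2} = \left(\left(-216 + 94\right) - 531\right)^{2} = \left(-122 - 531\right)^{2} = \left(-653\right)^{2} = 426409$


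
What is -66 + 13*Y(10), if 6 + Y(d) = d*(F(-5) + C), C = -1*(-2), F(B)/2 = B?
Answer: -1184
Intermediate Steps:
F(B) = 2*B
C = 2
Y(d) = -6 - 8*d (Y(d) = -6 + d*(2*(-5) + 2) = -6 + d*(-10 + 2) = -6 + d*(-8) = -6 - 8*d)
-66 + 13*Y(10) = -66 + 13*(-6 - 8*10) = -66 + 13*(-6 - 80) = -66 + 13*(-86) = -66 - 1118 = -1184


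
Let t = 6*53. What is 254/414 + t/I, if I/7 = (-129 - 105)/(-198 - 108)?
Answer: 1130599/18837 ≈ 60.020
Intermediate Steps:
I = 91/17 (I = 7*((-129 - 105)/(-198 - 108)) = 7*(-234/(-306)) = 7*(-234*(-1/306)) = 7*(13/17) = 91/17 ≈ 5.3529)
t = 318
254/414 + t/I = 254/414 + 318/(91/17) = 254*(1/414) + 318*(17/91) = 127/207 + 5406/91 = 1130599/18837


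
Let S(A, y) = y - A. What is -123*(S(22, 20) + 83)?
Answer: -9963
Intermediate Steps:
-123*(S(22, 20) + 83) = -123*((20 - 1*22) + 83) = -123*((20 - 22) + 83) = -123*(-2 + 83) = -123*81 = -9963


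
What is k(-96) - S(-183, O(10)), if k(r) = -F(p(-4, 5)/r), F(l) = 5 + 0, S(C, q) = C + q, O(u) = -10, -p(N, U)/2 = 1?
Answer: 188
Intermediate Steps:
p(N, U) = -2 (p(N, U) = -2*1 = -2)
F(l) = 5
k(r) = -5 (k(r) = -1*5 = -5)
k(-96) - S(-183, O(10)) = -5 - (-183 - 10) = -5 - 1*(-193) = -5 + 193 = 188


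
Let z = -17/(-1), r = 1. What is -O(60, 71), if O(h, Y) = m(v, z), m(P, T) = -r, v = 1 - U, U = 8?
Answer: 1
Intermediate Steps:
z = 17 (z = -17*(-1) = 17)
v = -7 (v = 1 - 1*8 = 1 - 8 = -7)
m(P, T) = -1 (m(P, T) = -1*1 = -1)
O(h, Y) = -1
-O(60, 71) = -1*(-1) = 1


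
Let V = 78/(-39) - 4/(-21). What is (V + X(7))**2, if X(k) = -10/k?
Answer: 4624/441 ≈ 10.485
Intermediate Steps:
V = -38/21 (V = 78*(-1/39) - 4*(-1/21) = -2 + 4/21 = -38/21 ≈ -1.8095)
(V + X(7))**2 = (-38/21 - 10/7)**2 = (-68/21)**2 = 4624/441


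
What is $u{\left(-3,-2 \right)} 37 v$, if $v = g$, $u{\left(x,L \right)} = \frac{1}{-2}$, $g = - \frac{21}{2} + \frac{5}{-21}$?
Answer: $\frac{16687}{84} \approx 198.65$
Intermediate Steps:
$g = - \frac{451}{42}$ ($g = \left(-21\right) \frac{1}{2} + 5 \left(- \frac{1}{21}\right) = - \frac{21}{2} - \frac{5}{21} = - \frac{451}{42} \approx -10.738$)
$u{\left(x,L \right)} = - \frac{1}{2}$
$v = - \frac{451}{42} \approx -10.738$
$u{\left(-3,-2 \right)} 37 v = \left(- \frac{1}{2}\right) 37 \left(- \frac{451}{42}\right) = \left(- \frac{37}{2}\right) \left(- \frac{451}{42}\right) = \frac{16687}{84}$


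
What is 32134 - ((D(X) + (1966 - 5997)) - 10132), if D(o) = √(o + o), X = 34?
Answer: 46297 - 2*√17 ≈ 46289.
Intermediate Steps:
D(o) = √2*√o (D(o) = √(2*o) = √2*√o)
32134 - ((D(X) + (1966 - 5997)) - 10132) = 32134 - ((√2*√34 + (1966 - 5997)) - 10132) = 32134 - ((2*√17 - 4031) - 10132) = 32134 - ((-4031 + 2*√17) - 10132) = 32134 - (-14163 + 2*√17) = 32134 + (14163 - 2*√17) = 46297 - 2*√17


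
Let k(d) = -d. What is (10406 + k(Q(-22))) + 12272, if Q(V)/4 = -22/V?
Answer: 22674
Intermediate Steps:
Q(V) = -88/V (Q(V) = 4*(-22/V) = -88/V)
(10406 + k(Q(-22))) + 12272 = (10406 - (-88)/(-22)) + 12272 = (10406 - (-88)*(-1)/22) + 12272 = (10406 - 1*4) + 12272 = (10406 - 4) + 12272 = 10402 + 12272 = 22674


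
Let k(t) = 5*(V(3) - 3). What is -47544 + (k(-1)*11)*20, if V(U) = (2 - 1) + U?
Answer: -46444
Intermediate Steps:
V(U) = 1 + U
k(t) = 5 (k(t) = 5*((1 + 3) - 3) = 5*(4 - 3) = 5*1 = 5)
-47544 + (k(-1)*11)*20 = -47544 + (5*11)*20 = -47544 + 55*20 = -47544 + 1100 = -46444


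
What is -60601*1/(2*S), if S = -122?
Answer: 60601/244 ≈ 248.36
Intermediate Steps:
-60601*1/(2*S) = -60601/(2*(-122)) = -60601/(-244) = -60601*(-1/244) = 60601/244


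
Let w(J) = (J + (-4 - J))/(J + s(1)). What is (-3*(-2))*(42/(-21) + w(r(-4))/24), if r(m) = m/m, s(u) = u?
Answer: -25/2 ≈ -12.500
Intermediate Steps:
r(m) = 1
w(J) = -4/(1 + J) (w(J) = (J + (-4 - J))/(J + 1) = -4/(1 + J))
(-3*(-2))*(42/(-21) + w(r(-4))/24) = (-3*(-2))*(42/(-21) - 4/(1 + 1)/24) = 6*(42*(-1/21) - 4/2*(1/24)) = 6*(-2 - 4*1/2*(1/24)) = 6*(-2 - 2*1/24) = 6*(-2 - 1/12) = 6*(-25/12) = -25/2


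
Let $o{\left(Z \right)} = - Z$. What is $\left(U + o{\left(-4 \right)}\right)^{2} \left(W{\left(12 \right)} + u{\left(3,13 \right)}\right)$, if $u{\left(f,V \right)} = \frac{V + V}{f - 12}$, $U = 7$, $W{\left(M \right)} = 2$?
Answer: $- \frac{968}{9} \approx -107.56$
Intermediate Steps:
$u{\left(f,V \right)} = \frac{2 V}{-12 + f}$
$\left(U + o{\left(-4 \right)}\right)^{2} \left(W{\left(12 \right)} + u{\left(3,13 \right)}\right) = \left(7 - -4\right)^{2} \left(2 + 2 \cdot 13 \frac{1}{-12 + 3}\right) = \left(7 + 4\right)^{2} \left(2 + 2 \cdot 13 \frac{1}{-9}\right) = 11^{2} \left(2 + 2 \cdot 13 \left(- \frac{1}{9}\right)\right) = 121 \left(2 - \frac{26}{9}\right) = 121 \left(- \frac{8}{9}\right) = - \frac{968}{9}$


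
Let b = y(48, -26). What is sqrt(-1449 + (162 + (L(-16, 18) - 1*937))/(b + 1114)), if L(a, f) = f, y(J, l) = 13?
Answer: 2*I*sqrt(9394235)/161 ≈ 38.075*I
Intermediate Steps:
b = 13
sqrt(-1449 + (162 + (L(-16, 18) - 1*937))/(b + 1114)) = sqrt(-1449 + (162 + (18 - 1*937))/(13 + 1114)) = sqrt(-1449 + (162 + (18 - 937))/1127) = sqrt(-1449 + (162 - 919)*(1/1127)) = sqrt(-1449 - 757*1/1127) = sqrt(-1449 - 757/1127) = sqrt(-1633780/1127) = 2*I*sqrt(9394235)/161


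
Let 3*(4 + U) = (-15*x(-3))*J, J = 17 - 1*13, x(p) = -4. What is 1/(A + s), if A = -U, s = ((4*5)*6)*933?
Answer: 1/111884 ≈ 8.9378e-6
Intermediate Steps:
s = 111960 (s = (20*6)*933 = 120*933 = 111960)
J = 4 (J = 17 - 13 = 4)
U = 76 (U = -4 + (-15*(-4)*4)/3 = -4 + (60*4)/3 = -4 + (⅓)*240 = -4 + 80 = 76)
A = -76 (A = -1*76 = -76)
1/(A + s) = 1/(-76 + 111960) = 1/111884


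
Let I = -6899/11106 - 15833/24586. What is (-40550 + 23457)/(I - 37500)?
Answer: 1166819954697/2559949952528 ≈ 0.45580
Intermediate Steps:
I = -86365028/68263029 (I = -6899*1/11106 - 15833*1/24586 = -6899/11106 - 15833/24586 = -86365028/68263029 ≈ -1.2652)
(-40550 + 23457)/(I - 37500) = (-40550 + 23457)/(-86365028/68263029 - 37500) = -17093/(-2559949952528/68263029) = -17093*(-68263029/2559949952528) = 1166819954697/2559949952528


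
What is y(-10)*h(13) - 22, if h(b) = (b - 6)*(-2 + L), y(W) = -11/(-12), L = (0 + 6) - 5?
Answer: -341/12 ≈ -28.417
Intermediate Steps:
L = 1 (L = 6 - 5 = 1)
y(W) = 11/12 (y(W) = -11*(-1/12) = 11/12)
h(b) = 6 - b (h(b) = (b - 6)*(-2 + 1) = (-6 + b)*(-1) = 6 - b)
y(-10)*h(13) - 22 = 11*(6 - 1*13)/12 - 22 = 11*(6 - 13)/12 - 22 = (11/12)*(-7) - 22 = -77/12 - 22 = -341/12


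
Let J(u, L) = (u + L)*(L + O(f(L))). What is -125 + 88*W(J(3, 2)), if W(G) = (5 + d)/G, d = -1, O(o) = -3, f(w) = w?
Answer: -977/5 ≈ -195.40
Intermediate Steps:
J(u, L) = (-3 + L)*(L + u) (J(u, L) = (u + L)*(L - 3) = (L + u)*(-3 + L) = (-3 + L)*(L + u))
W(G) = 4/G (W(G) = (5 - 1)/G = 4/G)
-125 + 88*W(J(3, 2)) = -125 + 88*(4/(2² - 3*2 - 3*3 + 2*3)) = -125 + 88*(4/(4 - 6 - 9 + 6)) = -125 + 88*(4/(-5)) = -125 + 88*(4*(-⅕)) = -125 + 88*(-⅘) = -125 - 352/5 = -977/5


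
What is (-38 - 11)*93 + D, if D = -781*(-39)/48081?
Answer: -6638626/1457 ≈ -4556.4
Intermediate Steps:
D = 923/1457 (D = 30459*(1/48081) = 923/1457 ≈ 0.63349)
(-38 - 11)*93 + D = (-38 - 11)*93 + 923/1457 = -49*93 + 923/1457 = -4557 + 923/1457 = -6638626/1457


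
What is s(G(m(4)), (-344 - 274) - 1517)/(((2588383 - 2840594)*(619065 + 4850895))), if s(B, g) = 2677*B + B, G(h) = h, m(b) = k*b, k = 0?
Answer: 0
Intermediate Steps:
m(b) = 0 (m(b) = 0*b = 0)
s(B, g) = 2678*B
s(G(m(4)), (-344 - 274) - 1517)/(((2588383 - 2840594)*(619065 + 4850895))) = (2678*0)/(((2588383 - 2840594)*(619065 + 4850895))) = 0/((-252211*5469960)) = 0/(-1379584081560) = 0*(-1/1379584081560) = 0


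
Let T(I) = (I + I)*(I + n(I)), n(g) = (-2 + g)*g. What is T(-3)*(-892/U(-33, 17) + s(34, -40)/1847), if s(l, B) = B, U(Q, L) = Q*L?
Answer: -39002016/345389 ≈ -112.92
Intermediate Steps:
U(Q, L) = L*Q
n(g) = g*(-2 + g)
T(I) = 2*I*(I + I*(-2 + I)) (T(I) = (I + I)*(I + I*(-2 + I)) = (2*I)*(I + I*(-2 + I)) = 2*I*(I + I*(-2 + I)))
T(-3)*(-892/U(-33, 17) + s(34, -40)/1847) = (2*(-3)²*(-1 - 3))*(-892/(17*(-33)) - 40/1847) = (2*9*(-4))*(-892/(-561) - 40*1/1847) = -72*(-892*(-1/561) - 40/1847) = -72*(892/561 - 40/1847) = -72*1625084/1036167 = -39002016/345389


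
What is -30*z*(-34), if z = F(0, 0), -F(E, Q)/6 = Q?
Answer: 0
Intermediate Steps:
F(E, Q) = -6*Q
z = 0 (z = -6*0 = 0)
-30*z*(-34) = -30*0*(-34) = 0*(-34) = 0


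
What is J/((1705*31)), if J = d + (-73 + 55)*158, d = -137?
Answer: -271/4805 ≈ -0.056400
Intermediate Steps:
J = -2981 (J = -137 + (-73 + 55)*158 = -137 - 18*158 = -137 - 2844 = -2981)
J/((1705*31)) = -2981/(1705*31) = -2981/52855 = -2981*1/52855 = -271/4805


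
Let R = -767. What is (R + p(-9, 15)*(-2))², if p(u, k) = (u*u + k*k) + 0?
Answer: 1901641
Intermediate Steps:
p(u, k) = k² + u² (p(u, k) = (u² + k²) + 0 = (k² + u²) + 0 = k² + u²)
(R + p(-9, 15)*(-2))² = (-767 + (15² + (-9)²)*(-2))² = (-767 + (225 + 81)*(-2))² = (-767 + 306*(-2))² = (-767 - 612)² = (-1379)² = 1901641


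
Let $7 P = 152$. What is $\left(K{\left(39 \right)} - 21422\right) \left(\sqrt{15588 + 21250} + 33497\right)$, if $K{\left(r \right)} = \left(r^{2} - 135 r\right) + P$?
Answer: $- \frac{5895806970}{7} - \frac{176010 \sqrt{36838}}{7} \approx -8.4708 \cdot 10^{8}$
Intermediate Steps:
$P = \frac{152}{7}$ ($P = \frac{1}{7} \cdot 152 = \frac{152}{7} \approx 21.714$)
$K{\left(r \right)} = \frac{152}{7} + r^{2} - 135 r$ ($K{\left(r \right)} = \left(r^{2} - 135 r\right) + \frac{152}{7} = \frac{152}{7} + r^{2} - 135 r$)
$\left(K{\left(39 \right)} - 21422\right) \left(\sqrt{15588 + 21250} + 33497\right) = \left(\left(\frac{152}{7} + 39^{2} - 5265\right) - 21422\right) \left(\sqrt{15588 + 21250} + 33497\right) = \left(\left(\frac{152}{7} + 1521 - 5265\right) - 21422\right) \left(\sqrt{36838} + 33497\right) = \left(- \frac{26056}{7} - 21422\right) \left(33497 + \sqrt{36838}\right) = - \frac{176010 \left(33497 + \sqrt{36838}\right)}{7} = - \frac{5895806970}{7} - \frac{176010 \sqrt{36838}}{7}$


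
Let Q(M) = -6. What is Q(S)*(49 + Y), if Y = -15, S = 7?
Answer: -204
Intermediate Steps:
Q(S)*(49 + Y) = -6*(49 - 15) = -6*34 = -204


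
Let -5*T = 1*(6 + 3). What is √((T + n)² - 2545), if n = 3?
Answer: I*√63589/5 ≈ 50.434*I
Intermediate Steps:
T = -9/5 (T = -(6 + 3)/5 = -9/5 ≈ -1.8000)
√((T + n)² - 2545) = √((-9/5 + 3)² - 2545) = √((6/5)² - 2545) = √(36/25 - 2545) = √(-63589/25) = I*√63589/5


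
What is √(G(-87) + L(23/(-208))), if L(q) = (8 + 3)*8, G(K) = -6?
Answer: √82 ≈ 9.0554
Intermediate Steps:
L(q) = 88 (L(q) = 11*8 = 88)
√(G(-87) + L(23/(-208))) = √(-6 + 88) = √82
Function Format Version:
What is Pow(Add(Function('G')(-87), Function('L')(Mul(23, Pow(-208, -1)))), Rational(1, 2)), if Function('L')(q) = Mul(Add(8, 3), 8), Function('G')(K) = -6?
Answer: Pow(82, Rational(1, 2)) ≈ 9.0554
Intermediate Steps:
Function('L')(q) = 88 (Function('L')(q) = Mul(11, 8) = 88)
Pow(Add(Function('G')(-87), Function('L')(Mul(23, Pow(-208, -1)))), Rational(1, 2)) = Pow(Add(-6, 88), Rational(1, 2)) = Pow(82, Rational(1, 2))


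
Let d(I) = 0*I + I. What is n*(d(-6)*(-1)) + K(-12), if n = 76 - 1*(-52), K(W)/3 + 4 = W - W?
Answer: 756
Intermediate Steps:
K(W) = -12 (K(W) = -12 + 3*(W - W) = -12 + 3*0 = -12 + 0 = -12)
d(I) = I (d(I) = 0 + I = I)
n = 128 (n = 76 + 52 = 128)
n*(d(-6)*(-1)) + K(-12) = 128*(-6*(-1)) - 12 = 128*6 - 12 = 768 - 12 = 756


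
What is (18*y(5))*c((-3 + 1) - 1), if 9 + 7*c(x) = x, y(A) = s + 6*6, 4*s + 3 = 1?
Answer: -7668/7 ≈ -1095.4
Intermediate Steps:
s = -½ (s = -¾ + (¼)*1 = -¾ + ¼ = -½ ≈ -0.50000)
y(A) = 71/2 (y(A) = -½ + 6*6 = -½ + 36 = 71/2)
c(x) = -9/7 + x/7
(18*y(5))*c((-3 + 1) - 1) = (18*(71/2))*(-9/7 + ((-3 + 1) - 1)/7) = 639*(-9/7 + (-2 - 1)/7) = 639*(-9/7 + (⅐)*(-3)) = 639*(-9/7 - 3/7) = 639*(-12/7) = -7668/7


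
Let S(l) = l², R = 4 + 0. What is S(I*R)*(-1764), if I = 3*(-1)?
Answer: -254016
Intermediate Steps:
I = -3
R = 4
S(I*R)*(-1764) = (-3*4)²*(-1764) = (-12)²*(-1764) = 144*(-1764) = -254016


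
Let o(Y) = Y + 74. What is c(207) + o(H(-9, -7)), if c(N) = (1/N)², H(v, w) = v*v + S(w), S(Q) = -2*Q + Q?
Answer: 6941539/42849 ≈ 162.00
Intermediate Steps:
S(Q) = -Q
H(v, w) = v² - w (H(v, w) = v*v - w = v² - w)
c(N) = N⁻²
o(Y) = 74 + Y
c(207) + o(H(-9, -7)) = 207⁻² + (74 + ((-9)² - 1*(-7))) = 1/42849 + (74 + (81 + 7)) = 1/42849 + (74 + 88) = 1/42849 + 162 = 6941539/42849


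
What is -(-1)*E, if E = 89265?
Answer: 89265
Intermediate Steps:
-(-1)*E = -(-1)*89265 = -1*(-89265) = 89265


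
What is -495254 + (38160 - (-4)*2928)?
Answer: -445382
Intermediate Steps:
-495254 + (38160 - (-4)*2928) = -495254 + (38160 - 1*(-11712)) = -495254 + (38160 + 11712) = -495254 + 49872 = -445382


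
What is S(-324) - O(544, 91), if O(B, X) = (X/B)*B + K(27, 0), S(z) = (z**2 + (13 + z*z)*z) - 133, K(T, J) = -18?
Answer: -33911666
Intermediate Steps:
S(z) = -133 + z**2 + z*(13 + z**2) (S(z) = (z**2 + (13 + z**2)*z) - 133 = (z**2 + z*(13 + z**2)) - 133 = -133 + z**2 + z*(13 + z**2))
O(B, X) = -18 + X (O(B, X) = (X/B)*B - 18 = X - 18 = -18 + X)
S(-324) - O(544, 91) = (-133 + (-324)**2 + (-324)**3 + 13*(-324)) - (-18 + 91) = (-133 + 104976 - 34012224 - 4212) - 1*73 = -33911593 - 73 = -33911666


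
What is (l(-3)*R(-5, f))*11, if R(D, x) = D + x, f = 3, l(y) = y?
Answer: 66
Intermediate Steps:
(l(-3)*R(-5, f))*11 = -3*(-5 + 3)*11 = -3*(-2)*11 = 6*11 = 66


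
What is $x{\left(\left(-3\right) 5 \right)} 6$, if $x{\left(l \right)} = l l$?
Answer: $1350$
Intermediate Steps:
$x{\left(l \right)} = l^{2}$
$x{\left(\left(-3\right) 5 \right)} 6 = \left(\left(-3\right) 5\right)^{2} \cdot 6 = \left(-15\right)^{2} \cdot 6 = 225 \cdot 6 = 1350$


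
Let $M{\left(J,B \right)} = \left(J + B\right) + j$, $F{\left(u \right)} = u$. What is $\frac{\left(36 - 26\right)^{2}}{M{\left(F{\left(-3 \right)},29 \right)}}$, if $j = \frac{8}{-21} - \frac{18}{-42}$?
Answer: $\frac{2100}{547} \approx 3.8391$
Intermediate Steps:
$j = \frac{1}{21}$ ($j = 8 \left(- \frac{1}{21}\right) - - \frac{3}{7} = - \frac{8}{21} + \frac{3}{7} = \frac{1}{21} \approx 0.047619$)
$M{\left(J,B \right)} = \frac{1}{21} + B + J$ ($M{\left(J,B \right)} = \left(J + B\right) + \frac{1}{21} = \left(B + J\right) + \frac{1}{21} = \frac{1}{21} + B + J$)
$\frac{\left(36 - 26\right)^{2}}{M{\left(F{\left(-3 \right)},29 \right)}} = \frac{\left(36 - 26\right)^{2}}{\frac{1}{21} + 29 - 3} = \frac{10^{2}}{\frac{547}{21}} = 100 \cdot \frac{21}{547} = \frac{2100}{547}$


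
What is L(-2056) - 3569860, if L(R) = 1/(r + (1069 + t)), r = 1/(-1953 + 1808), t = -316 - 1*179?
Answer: -297115877795/83229 ≈ -3.5699e+6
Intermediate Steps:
t = -495 (t = -316 - 179 = -495)
r = -1/145 (r = 1/(-145) = -1/145 ≈ -0.0068966)
L(R) = 145/83229 (L(R) = 1/(-1/145 + (1069 - 495)) = 1/(-1/145 + 574) = 1/(83229/145) = 145/83229)
L(-2056) - 3569860 = 145/83229 - 3569860 = -297115877795/83229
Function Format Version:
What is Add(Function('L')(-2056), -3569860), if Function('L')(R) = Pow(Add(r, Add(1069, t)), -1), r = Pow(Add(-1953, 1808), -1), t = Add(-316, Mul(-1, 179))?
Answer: Rational(-297115877795, 83229) ≈ -3.5699e+6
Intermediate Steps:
t = -495 (t = Add(-316, -179) = -495)
r = Rational(-1, 145) (r = Pow(-145, -1) = Rational(-1, 145) ≈ -0.0068966)
Function('L')(R) = Rational(145, 83229) (Function('L')(R) = Pow(Add(Rational(-1, 145), Add(1069, -495)), -1) = Pow(Add(Rational(-1, 145), 574), -1) = Pow(Rational(83229, 145), -1) = Rational(145, 83229))
Add(Function('L')(-2056), -3569860) = Add(Rational(145, 83229), -3569860) = Rational(-297115877795, 83229)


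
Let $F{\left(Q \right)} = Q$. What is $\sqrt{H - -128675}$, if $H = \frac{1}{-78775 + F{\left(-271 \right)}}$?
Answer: $\frac{\sqrt{803996157097254}}{79046} \approx 358.71$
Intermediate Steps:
$H = - \frac{1}{79046}$ ($H = \frac{1}{-78775 - 271} = \frac{1}{-79046} = - \frac{1}{79046} \approx -1.2651 \cdot 10^{-5}$)
$\sqrt{H - -128675} = \sqrt{- \frac{1}{79046} - -128675} = \sqrt{- \frac{1}{79046} + \left(-7669 + 136344\right)} = \sqrt{- \frac{1}{79046} + 128675} = \sqrt{\frac{10171244049}{79046}} = \frac{\sqrt{803996157097254}}{79046}$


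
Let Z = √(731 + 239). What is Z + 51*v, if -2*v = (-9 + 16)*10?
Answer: -1785 + √970 ≈ -1753.9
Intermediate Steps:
Z = √970 ≈ 31.145
v = -35 (v = -(-9 + 16)*10/2 = -7*10/2 = -½*70 = -35)
Z + 51*v = √970 + 51*(-35) = √970 - 1785 = -1785 + √970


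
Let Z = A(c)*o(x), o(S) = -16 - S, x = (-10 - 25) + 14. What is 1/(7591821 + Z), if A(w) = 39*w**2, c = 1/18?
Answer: 108/819916733 ≈ 1.3172e-7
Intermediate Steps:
x = -21 (x = -35 + 14 = -21)
c = 1/18 ≈ 0.055556
Z = 65/108 (Z = (39*(1/18)**2)*(-16 - 1*(-21)) = (39*(1/324))*(-16 + 21) = (13/108)*5 = 65/108 ≈ 0.60185)
1/(7591821 + Z) = 1/(7591821 + 65/108) = 1/(819916733/108) = 108/819916733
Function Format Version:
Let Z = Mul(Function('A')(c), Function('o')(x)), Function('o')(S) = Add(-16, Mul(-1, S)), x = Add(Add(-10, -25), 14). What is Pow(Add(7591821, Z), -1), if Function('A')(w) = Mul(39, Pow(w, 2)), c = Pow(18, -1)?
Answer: Rational(108, 819916733) ≈ 1.3172e-7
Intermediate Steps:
x = -21 (x = Add(-35, 14) = -21)
c = Rational(1, 18) ≈ 0.055556
Z = Rational(65, 108) (Z = Mul(Mul(39, Pow(Rational(1, 18), 2)), Add(-16, Mul(-1, -21))) = Mul(Mul(39, Rational(1, 324)), Add(-16, 21)) = Mul(Rational(13, 108), 5) = Rational(65, 108) ≈ 0.60185)
Pow(Add(7591821, Z), -1) = Pow(Add(7591821, Rational(65, 108)), -1) = Pow(Rational(819916733, 108), -1) = Rational(108, 819916733)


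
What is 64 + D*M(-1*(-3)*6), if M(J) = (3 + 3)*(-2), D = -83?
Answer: 1060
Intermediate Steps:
M(J) = -12 (M(J) = 6*(-2) = -12)
64 + D*M(-1*(-3)*6) = 64 - 83*(-12) = 64 + 996 = 1060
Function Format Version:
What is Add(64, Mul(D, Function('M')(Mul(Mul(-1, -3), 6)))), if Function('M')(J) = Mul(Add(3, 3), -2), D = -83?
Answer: 1060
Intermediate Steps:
Function('M')(J) = -12 (Function('M')(J) = Mul(6, -2) = -12)
Add(64, Mul(D, Function('M')(Mul(Mul(-1, -3), 6)))) = Add(64, Mul(-83, -12)) = Add(64, 996) = 1060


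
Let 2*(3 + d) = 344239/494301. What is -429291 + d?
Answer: -424400562749/988602 ≈ -4.2929e+5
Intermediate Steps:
d = -2621567/988602 (d = -3 + (344239/494301)/2 = -3 + (344239*(1/494301))/2 = -3 + (1/2)*(344239/494301) = -3 + 344239/988602 = -2621567/988602 ≈ -2.6518)
-429291 + d = -429291 - 2621567/988602 = -424400562749/988602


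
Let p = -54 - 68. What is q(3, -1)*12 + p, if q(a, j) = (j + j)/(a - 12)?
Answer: -358/3 ≈ -119.33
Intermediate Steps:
p = -122
q(a, j) = 2*j/(-12 + a) (q(a, j) = (2*j)/(-12 + a) = 2*j/(-12 + a))
q(3, -1)*12 + p = (2*(-1)/(-12 + 3))*12 - 122 = (2*(-1)/(-9))*12 - 122 = (2*(-1)*(-⅑))*12 - 122 = (2/9)*12 - 122 = 8/3 - 122 = -358/3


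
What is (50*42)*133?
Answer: 279300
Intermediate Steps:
(50*42)*133 = 2100*133 = 279300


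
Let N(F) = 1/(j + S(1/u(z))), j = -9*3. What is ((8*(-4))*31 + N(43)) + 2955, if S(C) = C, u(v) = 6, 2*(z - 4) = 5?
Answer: 316037/161 ≈ 1963.0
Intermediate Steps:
z = 13/2 (z = 4 + (½)*5 = 4 + 5/2 = 13/2 ≈ 6.5000)
j = -27
N(F) = -6/161 (N(F) = 1/(-27 + 1/6) = 1/(-27 + ⅙) = 1/(-161/6) = -6/161)
((8*(-4))*31 + N(43)) + 2955 = ((8*(-4))*31 - 6/161) + 2955 = (-32*31 - 6/161) + 2955 = (-992 - 6/161) + 2955 = -159718/161 + 2955 = 316037/161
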